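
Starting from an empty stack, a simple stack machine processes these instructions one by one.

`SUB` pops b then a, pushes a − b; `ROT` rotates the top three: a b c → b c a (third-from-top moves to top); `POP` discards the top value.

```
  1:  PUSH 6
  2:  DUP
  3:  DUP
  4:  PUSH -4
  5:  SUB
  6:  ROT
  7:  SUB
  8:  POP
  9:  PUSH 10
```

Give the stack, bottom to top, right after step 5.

PUSH 6  : 6
DUP     : 6 6
DUP     : 6 6 6
PUSH -4 : 6 6 6 -4
SUB     : 6 6 10

[6, 6, 10]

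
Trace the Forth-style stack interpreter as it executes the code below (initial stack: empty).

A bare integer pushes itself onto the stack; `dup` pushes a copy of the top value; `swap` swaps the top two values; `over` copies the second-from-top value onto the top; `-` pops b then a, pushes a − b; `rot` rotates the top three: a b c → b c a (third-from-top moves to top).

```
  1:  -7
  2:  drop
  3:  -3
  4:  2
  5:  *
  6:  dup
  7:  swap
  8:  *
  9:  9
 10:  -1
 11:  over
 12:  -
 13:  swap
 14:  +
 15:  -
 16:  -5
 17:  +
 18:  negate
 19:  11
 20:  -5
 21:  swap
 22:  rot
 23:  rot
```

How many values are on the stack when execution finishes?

3

-7     → [-7]
drop   → []
-3     → [-3]
2      → [-3, 2]
*      → [-6]
dup    → [-6, -6]
swap   → [-6, -6]
*      → [36]
9      → [36, 9]
-1     → [36, 9, -1]
over   → [36, 9, -1, 9]
-      → [36, 9, -10]
swap   → [36, -10, 9]
+      → [36, -1]
-      → [37]
-5     → [37, -5]
+      → [32]
negate → [-32]
11     → [-32, 11]
-5     → [-32, 11, -5]
swap   → [-32, -5, 11]
rot    → [-5, 11, -32]
rot    → [11, -32, -5]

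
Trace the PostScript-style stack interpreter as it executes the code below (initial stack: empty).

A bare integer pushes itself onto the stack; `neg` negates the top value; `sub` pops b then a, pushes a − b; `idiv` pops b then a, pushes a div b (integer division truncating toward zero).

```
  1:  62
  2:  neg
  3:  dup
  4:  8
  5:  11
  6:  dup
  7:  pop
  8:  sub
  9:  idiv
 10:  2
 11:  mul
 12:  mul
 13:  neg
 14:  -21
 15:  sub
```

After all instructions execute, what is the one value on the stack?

2501

62   → [62]
neg  → [-62]
dup  → [-62, -62]
8    → [-62, -62, 8]
11   → [-62, -62, 8, 11]
dup  → [-62, -62, 8, 11, 11]
pop  → [-62, -62, 8, 11]
sub  → [-62, -62, -3]
idiv → [-62, 20]
2    → [-62, 20, 2]
mul  → [-62, 40]
mul  → [-2480]
neg  → [2480]
-21  → [2480, -21]
sub  → [2501]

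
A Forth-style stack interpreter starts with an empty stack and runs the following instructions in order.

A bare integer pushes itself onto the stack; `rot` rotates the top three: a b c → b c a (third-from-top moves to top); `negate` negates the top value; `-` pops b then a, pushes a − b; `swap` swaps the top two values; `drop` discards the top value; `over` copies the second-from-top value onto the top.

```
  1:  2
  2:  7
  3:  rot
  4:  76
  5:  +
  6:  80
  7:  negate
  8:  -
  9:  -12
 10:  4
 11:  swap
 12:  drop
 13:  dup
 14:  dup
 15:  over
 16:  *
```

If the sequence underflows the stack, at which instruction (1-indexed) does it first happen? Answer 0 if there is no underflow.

2 -> 2
7 -> 2 7
rot  — needs 3 operands, stack has 2 → underflow

3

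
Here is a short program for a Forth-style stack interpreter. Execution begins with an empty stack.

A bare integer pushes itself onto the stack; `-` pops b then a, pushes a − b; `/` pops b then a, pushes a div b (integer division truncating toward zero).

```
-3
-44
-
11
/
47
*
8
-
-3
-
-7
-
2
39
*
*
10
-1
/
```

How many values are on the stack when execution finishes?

2

-3   [-3]
-44  [-3, -44]
-    [41]
11   [41, 11]
/    [3]
47   [3, 47]
*    [141]
8    [141, 8]
-    [133]
-3   [133, -3]
-    [136]
-7   [136, -7]
-    [143]
2    [143, 2]
39   [143, 2, 39]
*    [143, 78]
*    [11154]
10   [11154, 10]
-1   [11154, 10, -1]
/    [11154, -10]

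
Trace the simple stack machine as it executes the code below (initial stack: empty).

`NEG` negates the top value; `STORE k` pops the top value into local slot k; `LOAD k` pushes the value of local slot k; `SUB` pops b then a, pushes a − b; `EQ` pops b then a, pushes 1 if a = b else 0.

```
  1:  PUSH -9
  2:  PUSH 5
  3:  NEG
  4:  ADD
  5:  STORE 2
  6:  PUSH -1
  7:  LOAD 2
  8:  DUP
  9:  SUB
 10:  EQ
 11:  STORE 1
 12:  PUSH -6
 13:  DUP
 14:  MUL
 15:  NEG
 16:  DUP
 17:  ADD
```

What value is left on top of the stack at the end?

PUSH -9 : [-9]
PUSH 5  : [-9, 5]
NEG     : [-9, -5]
ADD     : [-14]
STORE 2 : []
PUSH -1 : [-1]
LOAD 2  : [-1, -14]
DUP     : [-1, -14, -14]
SUB     : [-1, 0]
EQ      : [0]
STORE 1 : []
PUSH -6 : [-6]
DUP     : [-6, -6]
MUL     : [36]
NEG     : [-36]
DUP     : [-36, -36]
ADD     : [-72]

-72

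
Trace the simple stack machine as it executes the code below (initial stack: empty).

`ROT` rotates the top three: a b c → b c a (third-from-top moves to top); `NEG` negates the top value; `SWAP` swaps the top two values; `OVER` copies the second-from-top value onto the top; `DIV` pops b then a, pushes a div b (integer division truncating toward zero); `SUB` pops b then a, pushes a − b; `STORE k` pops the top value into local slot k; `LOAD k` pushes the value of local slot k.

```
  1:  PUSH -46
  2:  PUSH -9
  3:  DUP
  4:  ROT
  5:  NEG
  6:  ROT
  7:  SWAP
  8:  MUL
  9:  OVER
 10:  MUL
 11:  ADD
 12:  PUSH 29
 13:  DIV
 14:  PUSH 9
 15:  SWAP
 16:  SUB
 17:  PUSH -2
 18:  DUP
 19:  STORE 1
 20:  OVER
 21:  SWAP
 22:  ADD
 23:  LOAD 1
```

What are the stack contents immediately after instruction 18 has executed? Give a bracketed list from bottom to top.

[-119, -2, -2]

PUSH -46 → -46
PUSH -9  → -46 -9
DUP      → -46 -9 -9
ROT      → -9 -9 -46
NEG      → -9 -9 46
ROT      → -9 46 -9
SWAP     → -9 -9 46
MUL      → -9 -414
OVER     → -9 -414 -9
MUL      → -9 3726
ADD      → 3717
PUSH 29  → 3717 29
DIV      → 128
PUSH 9   → 128 9
SWAP     → 9 128
SUB      → -119
PUSH -2  → -119 -2
DUP      → -119 -2 -2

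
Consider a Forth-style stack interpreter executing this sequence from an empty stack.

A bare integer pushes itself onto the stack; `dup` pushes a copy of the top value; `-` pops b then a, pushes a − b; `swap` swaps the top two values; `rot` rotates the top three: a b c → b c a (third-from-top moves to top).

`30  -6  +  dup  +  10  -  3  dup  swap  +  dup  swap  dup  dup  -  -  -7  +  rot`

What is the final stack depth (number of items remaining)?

30   -> 30
-6   -> 30 -6
+    -> 24
dup  -> 24 24
+    -> 48
10   -> 48 10
-    -> 38
3    -> 38 3
dup  -> 38 3 3
swap -> 38 3 3
+    -> 38 6
dup  -> 38 6 6
swap -> 38 6 6
dup  -> 38 6 6 6
dup  -> 38 6 6 6 6
-    -> 38 6 6 0
-    -> 38 6 6
-7   -> 38 6 6 -7
+    -> 38 6 -1
rot  -> 6 -1 38

3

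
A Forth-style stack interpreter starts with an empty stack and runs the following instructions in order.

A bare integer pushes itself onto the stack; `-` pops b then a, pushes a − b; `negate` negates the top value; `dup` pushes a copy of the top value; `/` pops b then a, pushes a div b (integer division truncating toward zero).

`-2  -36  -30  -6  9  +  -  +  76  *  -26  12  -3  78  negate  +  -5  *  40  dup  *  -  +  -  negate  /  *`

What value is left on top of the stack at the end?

-2      -2
-36     -2 -36
-30     -2 -36 -30
-6      -2 -36 -30 -6
9       -2 -36 -30 -6 9
+       -2 -36 -30 3
-       -2 -36 -33
+       -2 -69
76      -2 -69 76
*       -2 -5244
-26     -2 -5244 -26
12      -2 -5244 -26 12
-3      -2 -5244 -26 12 -3
78      -2 -5244 -26 12 -3 78
negate  -2 -5244 -26 12 -3 -78
+       -2 -5244 -26 12 -81
-5      -2 -5244 -26 12 -81 -5
*       -2 -5244 -26 12 405
40      -2 -5244 -26 12 405 40
dup     -2 -5244 -26 12 405 40 40
*       -2 -5244 -26 12 405 1600
-       -2 -5244 -26 12 -1195
+       -2 -5244 -26 -1183
-       -2 -5244 1157
negate  -2 -5244 -1157
/       -2 4
*       -8

-8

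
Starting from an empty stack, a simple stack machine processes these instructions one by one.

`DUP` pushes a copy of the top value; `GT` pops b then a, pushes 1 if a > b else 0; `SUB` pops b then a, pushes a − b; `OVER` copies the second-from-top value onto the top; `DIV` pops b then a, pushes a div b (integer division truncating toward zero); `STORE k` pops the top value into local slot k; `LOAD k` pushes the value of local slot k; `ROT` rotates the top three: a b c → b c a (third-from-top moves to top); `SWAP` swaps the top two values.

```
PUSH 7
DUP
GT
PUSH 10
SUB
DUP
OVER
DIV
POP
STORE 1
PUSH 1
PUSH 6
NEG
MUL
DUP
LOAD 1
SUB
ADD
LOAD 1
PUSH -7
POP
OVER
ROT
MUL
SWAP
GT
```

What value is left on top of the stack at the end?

1

PUSH 7   7
DUP      7 7
GT       0
PUSH 10  0 10
SUB      -10
DUP      -10 -10
OVER     -10 -10 -10
DIV      -10 1
POP      -10
STORE 1  (empty)
PUSH 1   1
PUSH 6   1 6
NEG      1 -6
MUL      -6
DUP      -6 -6
LOAD 1   -6 -6 -10
SUB      -6 4
ADD      -2
LOAD 1   -2 -10
PUSH -7  -2 -10 -7
POP      -2 -10
OVER     -2 -10 -2
ROT      -10 -2 -2
MUL      -10 4
SWAP     4 -10
GT       1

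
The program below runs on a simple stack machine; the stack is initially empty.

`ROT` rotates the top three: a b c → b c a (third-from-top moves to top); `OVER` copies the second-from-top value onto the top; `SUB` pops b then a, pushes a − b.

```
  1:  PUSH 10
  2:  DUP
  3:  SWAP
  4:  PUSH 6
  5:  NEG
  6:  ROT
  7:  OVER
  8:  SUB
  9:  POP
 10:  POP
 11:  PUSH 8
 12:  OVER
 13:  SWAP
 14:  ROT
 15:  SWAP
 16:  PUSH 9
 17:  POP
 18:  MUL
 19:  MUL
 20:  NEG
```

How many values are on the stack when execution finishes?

1

PUSH 10 -> [10]
DUP     -> [10, 10]
SWAP    -> [10, 10]
PUSH 6  -> [10, 10, 6]
NEG     -> [10, 10, -6]
ROT     -> [10, -6, 10]
OVER    -> [10, -6, 10, -6]
SUB     -> [10, -6, 16]
POP     -> [10, -6]
POP     -> [10]
PUSH 8  -> [10, 8]
OVER    -> [10, 8, 10]
SWAP    -> [10, 10, 8]
ROT     -> [10, 8, 10]
SWAP    -> [10, 10, 8]
PUSH 9  -> [10, 10, 8, 9]
POP     -> [10, 10, 8]
MUL     -> [10, 80]
MUL     -> [800]
NEG     -> [-800]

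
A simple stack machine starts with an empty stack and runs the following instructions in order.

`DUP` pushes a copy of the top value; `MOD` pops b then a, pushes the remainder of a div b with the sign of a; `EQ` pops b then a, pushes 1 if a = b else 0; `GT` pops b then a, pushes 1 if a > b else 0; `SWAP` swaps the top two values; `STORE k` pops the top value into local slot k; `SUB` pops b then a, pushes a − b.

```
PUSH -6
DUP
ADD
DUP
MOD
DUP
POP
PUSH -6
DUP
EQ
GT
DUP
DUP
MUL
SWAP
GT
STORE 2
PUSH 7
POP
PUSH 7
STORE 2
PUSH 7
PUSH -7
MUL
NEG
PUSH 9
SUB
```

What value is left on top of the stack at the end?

40

PUSH -6  [-6]
DUP      [-6, -6]
ADD      [-12]
DUP      [-12, -12]
MOD      [0]
DUP      [0, 0]
POP      [0]
PUSH -6  [0, -6]
DUP      [0, -6, -6]
EQ       [0, 1]
GT       [0]
DUP      [0, 0]
DUP      [0, 0, 0]
MUL      [0, 0]
SWAP     [0, 0]
GT       [0]
STORE 2  []
PUSH 7   [7]
POP      []
PUSH 7   [7]
STORE 2  []
PUSH 7   [7]
PUSH -7  [7, -7]
MUL      [-49]
NEG      [49]
PUSH 9   [49, 9]
SUB      [40]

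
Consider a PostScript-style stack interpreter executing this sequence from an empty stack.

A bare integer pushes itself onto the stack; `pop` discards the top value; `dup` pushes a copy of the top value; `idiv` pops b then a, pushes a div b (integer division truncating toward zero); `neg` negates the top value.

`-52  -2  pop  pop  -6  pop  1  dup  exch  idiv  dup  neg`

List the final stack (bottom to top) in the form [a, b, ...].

[1, -1]

-52  : [-52]
-2   : [-52, -2]
pop  : [-52]
pop  : []
-6   : [-6]
pop  : []
1    : [1]
dup  : [1, 1]
exch : [1, 1]
idiv : [1]
dup  : [1, 1]
neg  : [1, -1]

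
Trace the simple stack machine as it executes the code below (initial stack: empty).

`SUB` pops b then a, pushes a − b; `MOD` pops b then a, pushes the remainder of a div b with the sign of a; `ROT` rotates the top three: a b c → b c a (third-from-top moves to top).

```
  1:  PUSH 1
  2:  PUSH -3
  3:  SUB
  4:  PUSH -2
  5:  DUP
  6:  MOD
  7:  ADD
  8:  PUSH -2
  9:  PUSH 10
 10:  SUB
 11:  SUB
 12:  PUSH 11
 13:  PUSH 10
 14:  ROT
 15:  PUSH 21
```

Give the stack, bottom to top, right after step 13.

[16, 11, 10]

PUSH 1  : 1
PUSH -3 : 1 -3
SUB     : 4
PUSH -2 : 4 -2
DUP     : 4 -2 -2
MOD     : 4 0
ADD     : 4
PUSH -2 : 4 -2
PUSH 10 : 4 -2 10
SUB     : 4 -12
SUB     : 16
PUSH 11 : 16 11
PUSH 10 : 16 11 10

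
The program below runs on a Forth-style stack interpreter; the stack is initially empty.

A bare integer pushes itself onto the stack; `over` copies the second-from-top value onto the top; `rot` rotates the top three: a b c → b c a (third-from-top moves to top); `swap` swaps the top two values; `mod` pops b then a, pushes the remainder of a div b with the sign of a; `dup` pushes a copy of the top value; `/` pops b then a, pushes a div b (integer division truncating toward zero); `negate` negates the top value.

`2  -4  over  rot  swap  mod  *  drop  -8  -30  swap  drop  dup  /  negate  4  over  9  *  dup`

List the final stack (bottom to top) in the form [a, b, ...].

2      → [2]
-4     → [2, -4]
over   → [2, -4, 2]
rot    → [-4, 2, 2]
swap   → [-4, 2, 2]
mod    → [-4, 0]
*      → [0]
drop   → []
-8     → [-8]
-30    → [-8, -30]
swap   → [-30, -8]
drop   → [-30]
dup    → [-30, -30]
/      → [1]
negate → [-1]
4      → [-1, 4]
over   → [-1, 4, -1]
9      → [-1, 4, -1, 9]
*      → [-1, 4, -9]
dup    → [-1, 4, -9, -9]

[-1, 4, -9, -9]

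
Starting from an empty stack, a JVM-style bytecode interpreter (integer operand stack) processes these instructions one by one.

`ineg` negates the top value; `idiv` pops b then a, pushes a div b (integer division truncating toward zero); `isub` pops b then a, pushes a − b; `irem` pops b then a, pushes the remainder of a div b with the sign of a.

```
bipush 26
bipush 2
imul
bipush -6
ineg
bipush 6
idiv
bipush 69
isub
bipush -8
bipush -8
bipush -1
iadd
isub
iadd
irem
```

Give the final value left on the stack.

52

bipush 26 -> 26
bipush 2  -> 26 2
imul      -> 52
bipush -6 -> 52 -6
ineg      -> 52 6
bipush 6  -> 52 6 6
idiv      -> 52 1
bipush 69 -> 52 1 69
isub      -> 52 -68
bipush -8 -> 52 -68 -8
bipush -8 -> 52 -68 -8 -8
bipush -1 -> 52 -68 -8 -8 -1
iadd      -> 52 -68 -8 -9
isub      -> 52 -68 1
iadd      -> 52 -67
irem      -> 52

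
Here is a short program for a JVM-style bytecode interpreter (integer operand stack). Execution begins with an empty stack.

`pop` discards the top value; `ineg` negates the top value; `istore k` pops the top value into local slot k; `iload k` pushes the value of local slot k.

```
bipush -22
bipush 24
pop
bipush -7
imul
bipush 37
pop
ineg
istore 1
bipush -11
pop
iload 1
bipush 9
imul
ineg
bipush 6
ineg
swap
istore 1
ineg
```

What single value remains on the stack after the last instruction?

bipush -22  [-22]
bipush 24   [-22, 24]
pop         [-22]
bipush -7   [-22, -7]
imul        [154]
bipush 37   [154, 37]
pop         [154]
ineg        [-154]
istore 1    []
bipush -11  [-11]
pop         []
iload 1     [-154]
bipush 9    [-154, 9]
imul        [-1386]
ineg        [1386]
bipush 6    [1386, 6]
ineg        [1386, -6]
swap        [-6, 1386]
istore 1    [-6]
ineg        [6]

6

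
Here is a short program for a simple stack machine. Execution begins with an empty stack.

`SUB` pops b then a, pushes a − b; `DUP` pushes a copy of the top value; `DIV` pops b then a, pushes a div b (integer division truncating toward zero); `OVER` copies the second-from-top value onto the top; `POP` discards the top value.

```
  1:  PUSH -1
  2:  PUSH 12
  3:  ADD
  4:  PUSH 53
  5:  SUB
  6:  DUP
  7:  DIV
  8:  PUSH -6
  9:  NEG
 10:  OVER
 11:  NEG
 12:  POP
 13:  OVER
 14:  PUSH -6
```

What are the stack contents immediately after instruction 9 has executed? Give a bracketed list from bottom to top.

PUSH -1 -> -1
PUSH 12 -> -1 12
ADD     -> 11
PUSH 53 -> 11 53
SUB     -> -42
DUP     -> -42 -42
DIV     -> 1
PUSH -6 -> 1 -6
NEG     -> 1 6

[1, 6]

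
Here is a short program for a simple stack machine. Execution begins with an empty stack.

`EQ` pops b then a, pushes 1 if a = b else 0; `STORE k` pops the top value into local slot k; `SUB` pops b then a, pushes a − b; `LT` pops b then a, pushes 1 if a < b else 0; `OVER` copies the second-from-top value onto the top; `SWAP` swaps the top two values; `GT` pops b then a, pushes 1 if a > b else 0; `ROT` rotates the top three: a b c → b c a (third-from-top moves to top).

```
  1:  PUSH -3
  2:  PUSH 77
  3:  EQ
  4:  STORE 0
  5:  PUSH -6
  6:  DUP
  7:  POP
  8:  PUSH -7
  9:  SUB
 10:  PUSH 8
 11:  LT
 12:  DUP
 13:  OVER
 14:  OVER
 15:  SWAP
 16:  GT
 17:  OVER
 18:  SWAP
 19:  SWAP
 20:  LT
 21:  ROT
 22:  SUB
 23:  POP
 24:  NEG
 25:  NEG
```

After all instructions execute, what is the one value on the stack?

1

PUSH -3 : [-3]
PUSH 77 : [-3, 77]
EQ      : [0]
STORE 0 : []
PUSH -6 : [-6]
DUP     : [-6, -6]
POP     : [-6]
PUSH -7 : [-6, -7]
SUB     : [1]
PUSH 8  : [1, 8]
LT      : [1]
DUP     : [1, 1]
OVER    : [1, 1, 1]
OVER    : [1, 1, 1, 1]
SWAP    : [1, 1, 1, 1]
GT      : [1, 1, 0]
OVER    : [1, 1, 0, 1]
SWAP    : [1, 1, 1, 0]
SWAP    : [1, 1, 0, 1]
LT      : [1, 1, 1]
ROT     : [1, 1, 1]
SUB     : [1, 0]
POP     : [1]
NEG     : [-1]
NEG     : [1]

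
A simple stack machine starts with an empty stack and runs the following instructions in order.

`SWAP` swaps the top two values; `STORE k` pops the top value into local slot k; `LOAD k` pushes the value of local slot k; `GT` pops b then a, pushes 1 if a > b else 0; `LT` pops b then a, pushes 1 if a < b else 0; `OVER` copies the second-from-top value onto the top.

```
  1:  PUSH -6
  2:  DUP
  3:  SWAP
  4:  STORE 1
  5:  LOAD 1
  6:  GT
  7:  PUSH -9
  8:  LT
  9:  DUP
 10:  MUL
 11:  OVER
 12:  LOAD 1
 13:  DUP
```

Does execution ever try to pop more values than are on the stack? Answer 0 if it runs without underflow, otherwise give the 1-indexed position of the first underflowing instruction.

11

PUSH -6 : -6
DUP     : -6 -6
SWAP    : -6 -6
STORE 1 : -6
LOAD 1  : -6 -6
GT      : 0
PUSH -9 : 0 -9
LT      : 0
DUP     : 0 0
MUL     : 0
OVER  — needs 2 operands, stack has 1 → underflow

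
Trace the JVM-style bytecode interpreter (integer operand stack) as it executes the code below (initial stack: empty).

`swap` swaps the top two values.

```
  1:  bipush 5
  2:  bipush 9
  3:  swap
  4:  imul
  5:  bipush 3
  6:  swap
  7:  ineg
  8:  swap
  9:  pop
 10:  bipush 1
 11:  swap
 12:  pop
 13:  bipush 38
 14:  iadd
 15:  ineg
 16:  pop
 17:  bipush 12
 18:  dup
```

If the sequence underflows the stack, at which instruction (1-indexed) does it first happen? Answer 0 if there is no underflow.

0

bipush 5  -> 5
bipush 9  -> 5 9
swap      -> 9 5
imul      -> 45
bipush 3  -> 45 3
swap      -> 3 45
ineg      -> 3 -45
swap      -> -45 3
pop       -> -45
bipush 1  -> -45 1
swap      -> 1 -45
pop       -> 1
bipush 38 -> 1 38
iadd      -> 39
ineg      -> -39
pop       -> (empty)
bipush 12 -> 12
dup       -> 12 12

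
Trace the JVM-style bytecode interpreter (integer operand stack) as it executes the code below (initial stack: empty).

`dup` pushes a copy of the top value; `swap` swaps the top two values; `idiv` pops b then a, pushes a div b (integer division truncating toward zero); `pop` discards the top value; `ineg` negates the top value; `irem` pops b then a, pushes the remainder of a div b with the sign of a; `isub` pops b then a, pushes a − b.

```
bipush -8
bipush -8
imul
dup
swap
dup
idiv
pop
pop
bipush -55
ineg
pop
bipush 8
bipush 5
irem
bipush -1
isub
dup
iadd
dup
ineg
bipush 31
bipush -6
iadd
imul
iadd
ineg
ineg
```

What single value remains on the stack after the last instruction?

-192

bipush -8  → -8
bipush -8  → -8 -8
imul       → 64
dup        → 64 64
swap       → 64 64
dup        → 64 64 64
idiv       → 64 1
pop        → 64
pop        → (empty)
bipush -55 → -55
ineg       → 55
pop        → (empty)
bipush 8   → 8
bipush 5   → 8 5
irem       → 3
bipush -1  → 3 -1
isub       → 4
dup        → 4 4
iadd       → 8
dup        → 8 8
ineg       → 8 -8
bipush 31  → 8 -8 31
bipush -6  → 8 -8 31 -6
iadd       → 8 -8 25
imul       → 8 -200
iadd       → -192
ineg       → 192
ineg       → -192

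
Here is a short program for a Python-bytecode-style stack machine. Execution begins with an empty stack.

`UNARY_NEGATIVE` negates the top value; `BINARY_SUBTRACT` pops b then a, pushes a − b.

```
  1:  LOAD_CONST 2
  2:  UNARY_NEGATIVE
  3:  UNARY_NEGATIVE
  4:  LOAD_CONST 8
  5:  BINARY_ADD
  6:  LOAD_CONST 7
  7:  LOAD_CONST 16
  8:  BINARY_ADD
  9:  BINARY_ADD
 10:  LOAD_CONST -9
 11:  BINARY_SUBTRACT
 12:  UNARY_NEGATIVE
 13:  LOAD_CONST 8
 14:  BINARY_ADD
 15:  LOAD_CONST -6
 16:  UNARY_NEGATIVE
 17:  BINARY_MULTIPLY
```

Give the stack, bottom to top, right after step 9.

LOAD_CONST 2   -> 2
UNARY_NEGATIVE -> -2
UNARY_NEGATIVE -> 2
LOAD_CONST 8   -> 2 8
BINARY_ADD     -> 10
LOAD_CONST 7   -> 10 7
LOAD_CONST 16  -> 10 7 16
BINARY_ADD     -> 10 23
BINARY_ADD     -> 33

[33]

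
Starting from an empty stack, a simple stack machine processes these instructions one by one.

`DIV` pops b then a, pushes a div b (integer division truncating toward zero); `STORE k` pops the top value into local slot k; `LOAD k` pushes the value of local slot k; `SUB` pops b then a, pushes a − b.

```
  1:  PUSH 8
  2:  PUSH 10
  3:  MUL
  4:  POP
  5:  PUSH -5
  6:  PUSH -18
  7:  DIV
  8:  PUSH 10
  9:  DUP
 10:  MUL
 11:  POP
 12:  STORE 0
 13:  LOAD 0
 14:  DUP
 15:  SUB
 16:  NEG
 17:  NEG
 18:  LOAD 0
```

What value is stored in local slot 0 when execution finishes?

PUSH 8   : 8
PUSH 10  : 8 10
MUL      : 80
POP      : (empty)
PUSH -5  : -5
PUSH -18 : -5 -18
DIV      : 0
PUSH 10  : 0 10
DUP      : 0 10 10
MUL      : 0 100
POP      : 0
STORE 0  : (empty)
LOAD 0   : 0
DUP      : 0 0
SUB      : 0
NEG      : 0
NEG      : 0
LOAD 0   : 0 0

0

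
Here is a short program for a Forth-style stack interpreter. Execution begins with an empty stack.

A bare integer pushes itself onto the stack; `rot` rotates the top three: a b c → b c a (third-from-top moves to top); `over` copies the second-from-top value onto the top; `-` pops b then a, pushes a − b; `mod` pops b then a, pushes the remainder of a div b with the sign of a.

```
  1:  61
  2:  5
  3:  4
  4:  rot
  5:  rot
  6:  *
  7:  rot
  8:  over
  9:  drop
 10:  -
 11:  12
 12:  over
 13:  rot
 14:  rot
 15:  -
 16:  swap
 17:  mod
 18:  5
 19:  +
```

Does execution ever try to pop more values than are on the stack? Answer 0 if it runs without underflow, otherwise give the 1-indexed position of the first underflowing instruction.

7

61   61
5    61 5
4    61 5 4
rot  5 4 61
rot  4 61 5
*    4 305
rot  — needs 3 operands, stack has 2 → underflow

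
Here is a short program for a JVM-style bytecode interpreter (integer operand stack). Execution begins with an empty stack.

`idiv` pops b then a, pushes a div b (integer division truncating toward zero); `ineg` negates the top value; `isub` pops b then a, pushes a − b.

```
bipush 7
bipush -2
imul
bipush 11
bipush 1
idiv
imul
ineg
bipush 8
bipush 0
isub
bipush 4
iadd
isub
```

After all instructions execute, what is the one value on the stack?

bipush 7   [7]
bipush -2  [7, -2]
imul       [-14]
bipush 11  [-14, 11]
bipush 1   [-14, 11, 1]
idiv       [-14, 11]
imul       [-154]
ineg       [154]
bipush 8   [154, 8]
bipush 0   [154, 8, 0]
isub       [154, 8]
bipush 4   [154, 8, 4]
iadd       [154, 12]
isub       [142]

142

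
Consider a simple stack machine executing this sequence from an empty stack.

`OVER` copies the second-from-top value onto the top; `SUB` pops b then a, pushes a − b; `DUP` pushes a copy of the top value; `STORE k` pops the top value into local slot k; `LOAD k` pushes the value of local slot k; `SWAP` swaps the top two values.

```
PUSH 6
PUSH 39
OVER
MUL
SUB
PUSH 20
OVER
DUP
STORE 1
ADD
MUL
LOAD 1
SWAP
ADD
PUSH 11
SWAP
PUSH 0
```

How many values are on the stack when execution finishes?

PUSH 6  -> [6]
PUSH 39 -> [6, 39]
OVER    -> [6, 39, 6]
MUL     -> [6, 234]
SUB     -> [-228]
PUSH 20 -> [-228, 20]
OVER    -> [-228, 20, -228]
DUP     -> [-228, 20, -228, -228]
STORE 1 -> [-228, 20, -228]
ADD     -> [-228, -208]
MUL     -> [47424]
LOAD 1  -> [47424, -228]
SWAP    -> [-228, 47424]
ADD     -> [47196]
PUSH 11 -> [47196, 11]
SWAP    -> [11, 47196]
PUSH 0  -> [11, 47196, 0]

3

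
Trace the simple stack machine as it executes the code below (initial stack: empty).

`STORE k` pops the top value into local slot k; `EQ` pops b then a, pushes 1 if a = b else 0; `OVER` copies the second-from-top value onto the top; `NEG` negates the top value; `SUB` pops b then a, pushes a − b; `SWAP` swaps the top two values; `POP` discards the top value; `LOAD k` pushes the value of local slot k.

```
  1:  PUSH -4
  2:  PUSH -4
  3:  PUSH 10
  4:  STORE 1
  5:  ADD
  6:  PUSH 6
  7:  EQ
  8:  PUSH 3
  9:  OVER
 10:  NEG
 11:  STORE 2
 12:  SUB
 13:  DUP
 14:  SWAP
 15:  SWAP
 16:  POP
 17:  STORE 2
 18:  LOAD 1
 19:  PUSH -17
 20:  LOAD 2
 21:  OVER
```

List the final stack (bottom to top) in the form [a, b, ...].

PUSH -4   -4
PUSH -4   -4 -4
PUSH 10   -4 -4 10
STORE 1   -4 -4
ADD       -8
PUSH 6    -8 6
EQ        0
PUSH 3    0 3
OVER      0 3 0
NEG       0 3 0
STORE 2   0 3
SUB       -3
DUP       -3 -3
SWAP      -3 -3
SWAP      -3 -3
POP       -3
STORE 2   (empty)
LOAD 1    10
PUSH -17  10 -17
LOAD 2    10 -17 -3
OVER      10 -17 -3 -17

[10, -17, -3, -17]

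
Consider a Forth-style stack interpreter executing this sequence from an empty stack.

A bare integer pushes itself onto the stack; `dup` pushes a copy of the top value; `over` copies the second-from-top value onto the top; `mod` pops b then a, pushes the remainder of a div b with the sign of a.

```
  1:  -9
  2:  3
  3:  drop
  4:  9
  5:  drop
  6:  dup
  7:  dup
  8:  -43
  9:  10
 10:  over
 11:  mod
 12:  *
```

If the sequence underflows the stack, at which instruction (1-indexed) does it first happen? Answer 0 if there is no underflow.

-9   → [-9]
3    → [-9, 3]
drop → [-9]
9    → [-9, 9]
drop → [-9]
dup  → [-9, -9]
dup  → [-9, -9, -9]
-43  → [-9, -9, -9, -43]
10   → [-9, -9, -9, -43, 10]
over → [-9, -9, -9, -43, 10, -43]
mod  → [-9, -9, -9, -43, 10]
*    → [-9, -9, -9, -430]

0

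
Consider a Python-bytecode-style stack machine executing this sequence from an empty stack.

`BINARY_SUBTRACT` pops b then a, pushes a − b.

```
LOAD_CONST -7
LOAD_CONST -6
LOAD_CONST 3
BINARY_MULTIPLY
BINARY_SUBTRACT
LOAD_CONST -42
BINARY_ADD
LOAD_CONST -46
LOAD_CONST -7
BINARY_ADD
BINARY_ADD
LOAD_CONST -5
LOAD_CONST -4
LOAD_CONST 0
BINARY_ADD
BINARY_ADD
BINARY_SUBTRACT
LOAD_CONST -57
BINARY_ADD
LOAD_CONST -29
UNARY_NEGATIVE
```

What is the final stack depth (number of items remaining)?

LOAD_CONST -7   : -7
LOAD_CONST -6   : -7 -6
LOAD_CONST 3    : -7 -6 3
BINARY_MULTIPLY : -7 -18
BINARY_SUBTRACT : 11
LOAD_CONST -42  : 11 -42
BINARY_ADD      : -31
LOAD_CONST -46  : -31 -46
LOAD_CONST -7   : -31 -46 -7
BINARY_ADD      : -31 -53
BINARY_ADD      : -84
LOAD_CONST -5   : -84 -5
LOAD_CONST -4   : -84 -5 -4
LOAD_CONST 0    : -84 -5 -4 0
BINARY_ADD      : -84 -5 -4
BINARY_ADD      : -84 -9
BINARY_SUBTRACT : -75
LOAD_CONST -57  : -75 -57
BINARY_ADD      : -132
LOAD_CONST -29  : -132 -29
UNARY_NEGATIVE  : -132 29

2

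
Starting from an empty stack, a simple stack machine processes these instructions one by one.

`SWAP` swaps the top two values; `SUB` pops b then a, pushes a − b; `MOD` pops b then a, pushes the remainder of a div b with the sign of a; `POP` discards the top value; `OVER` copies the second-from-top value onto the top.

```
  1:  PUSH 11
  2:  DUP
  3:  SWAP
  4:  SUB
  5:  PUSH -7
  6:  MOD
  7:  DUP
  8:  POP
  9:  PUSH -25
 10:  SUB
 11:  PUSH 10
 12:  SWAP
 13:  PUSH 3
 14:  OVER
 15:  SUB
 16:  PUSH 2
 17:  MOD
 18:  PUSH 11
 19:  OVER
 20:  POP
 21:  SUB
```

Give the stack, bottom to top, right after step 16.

PUSH 11   [11]
DUP       [11, 11]
SWAP      [11, 11]
SUB       [0]
PUSH -7   [0, -7]
MOD       [0]
DUP       [0, 0]
POP       [0]
PUSH -25  [0, -25]
SUB       [25]
PUSH 10   [25, 10]
SWAP      [10, 25]
PUSH 3    [10, 25, 3]
OVER      [10, 25, 3, 25]
SUB       [10, 25, -22]
PUSH 2    [10, 25, -22, 2]

[10, 25, -22, 2]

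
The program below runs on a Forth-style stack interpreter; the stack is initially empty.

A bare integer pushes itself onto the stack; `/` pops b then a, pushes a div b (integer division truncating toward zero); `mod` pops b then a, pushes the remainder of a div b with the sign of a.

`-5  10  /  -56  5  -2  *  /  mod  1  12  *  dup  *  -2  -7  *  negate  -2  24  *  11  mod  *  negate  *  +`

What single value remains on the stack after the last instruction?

-8064

-5     → [-5]
10     → [-5, 10]
/      → [0]
-56    → [0, -56]
5      → [0, -56, 5]
-2     → [0, -56, 5, -2]
*      → [0, -56, -10]
/      → [0, 5]
mod    → [0]
1      → [0, 1]
12     → [0, 1, 12]
*      → [0, 12]
dup    → [0, 12, 12]
*      → [0, 144]
-2     → [0, 144, -2]
-7     → [0, 144, -2, -7]
*      → [0, 144, 14]
negate → [0, 144, -14]
-2     → [0, 144, -14, -2]
24     → [0, 144, -14, -2, 24]
*      → [0, 144, -14, -48]
11     → [0, 144, -14, -48, 11]
mod    → [0, 144, -14, -4]
*      → [0, 144, 56]
negate → [0, 144, -56]
*      → [0, -8064]
+      → [-8064]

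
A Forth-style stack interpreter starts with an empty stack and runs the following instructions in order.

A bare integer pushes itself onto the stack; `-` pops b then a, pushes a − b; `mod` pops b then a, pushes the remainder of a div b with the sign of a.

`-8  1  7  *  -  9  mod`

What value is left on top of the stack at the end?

-6

-8  -> -8
1   -> -8 1
7   -> -8 1 7
*   -> -8 7
-   -> -15
9   -> -15 9
mod -> -6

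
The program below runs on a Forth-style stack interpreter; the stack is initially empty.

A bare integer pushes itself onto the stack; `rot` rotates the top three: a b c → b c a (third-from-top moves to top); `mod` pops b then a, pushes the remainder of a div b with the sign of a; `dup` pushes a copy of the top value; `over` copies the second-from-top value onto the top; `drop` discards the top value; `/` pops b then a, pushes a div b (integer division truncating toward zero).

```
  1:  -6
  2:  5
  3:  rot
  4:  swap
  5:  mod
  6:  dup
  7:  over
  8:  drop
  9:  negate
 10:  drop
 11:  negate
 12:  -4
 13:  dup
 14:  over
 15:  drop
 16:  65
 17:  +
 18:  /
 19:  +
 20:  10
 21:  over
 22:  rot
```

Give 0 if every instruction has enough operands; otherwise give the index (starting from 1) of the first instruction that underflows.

3

-6 -> [-6]
5  -> [-6, 5]
rot  — needs 3 operands, stack has 2 → underflow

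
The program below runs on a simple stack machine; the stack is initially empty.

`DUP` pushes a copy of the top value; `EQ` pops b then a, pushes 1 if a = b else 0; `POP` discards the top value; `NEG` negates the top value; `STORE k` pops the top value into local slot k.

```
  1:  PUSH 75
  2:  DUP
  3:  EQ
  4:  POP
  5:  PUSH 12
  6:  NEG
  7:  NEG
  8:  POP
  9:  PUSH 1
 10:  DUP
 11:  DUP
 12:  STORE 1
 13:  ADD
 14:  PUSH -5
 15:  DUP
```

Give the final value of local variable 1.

PUSH 75  [75]
DUP      [75, 75]
EQ       [1]
POP      []
PUSH 12  [12]
NEG      [-12]
NEG      [12]
POP      []
PUSH 1   [1]
DUP      [1, 1]
DUP      [1, 1, 1]
STORE 1  [1, 1]
ADD      [2]
PUSH -5  [2, -5]
DUP      [2, -5, -5]

1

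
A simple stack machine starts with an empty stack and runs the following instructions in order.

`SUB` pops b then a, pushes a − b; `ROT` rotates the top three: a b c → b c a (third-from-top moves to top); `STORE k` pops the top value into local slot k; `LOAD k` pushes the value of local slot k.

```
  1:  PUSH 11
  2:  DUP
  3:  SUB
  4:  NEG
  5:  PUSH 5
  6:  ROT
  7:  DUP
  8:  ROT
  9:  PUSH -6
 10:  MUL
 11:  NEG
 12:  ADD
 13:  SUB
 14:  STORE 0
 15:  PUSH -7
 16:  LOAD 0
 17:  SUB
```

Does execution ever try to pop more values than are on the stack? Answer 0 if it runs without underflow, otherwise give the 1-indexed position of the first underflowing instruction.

6

PUSH 11  [11]
DUP      [11, 11]
SUB      [0]
NEG      [0]
PUSH 5   [0, 5]
ROT  — needs 3 operands, stack has 2 → underflow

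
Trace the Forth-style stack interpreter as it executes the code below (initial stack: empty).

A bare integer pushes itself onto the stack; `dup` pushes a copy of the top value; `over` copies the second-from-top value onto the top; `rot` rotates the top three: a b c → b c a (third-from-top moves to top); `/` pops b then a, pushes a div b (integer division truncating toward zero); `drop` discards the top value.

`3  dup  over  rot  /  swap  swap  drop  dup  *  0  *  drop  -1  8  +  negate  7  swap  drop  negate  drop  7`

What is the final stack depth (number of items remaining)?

1

3      : 3
dup    : 3 3
over   : 3 3 3
rot    : 3 3 3
/      : 3 1
swap   : 1 3
swap   : 3 1
drop   : 3
dup    : 3 3
*      : 9
0      : 9 0
*      : 0
drop   : (empty)
-1     : -1
8      : -1 8
+      : 7
negate : -7
7      : -7 7
swap   : 7 -7
drop   : 7
negate : -7
drop   : (empty)
7      : 7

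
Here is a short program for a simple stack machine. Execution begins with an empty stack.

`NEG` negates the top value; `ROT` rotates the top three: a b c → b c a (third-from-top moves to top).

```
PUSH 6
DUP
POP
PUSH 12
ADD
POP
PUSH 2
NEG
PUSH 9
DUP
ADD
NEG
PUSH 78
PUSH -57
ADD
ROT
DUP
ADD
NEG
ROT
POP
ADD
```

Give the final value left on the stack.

PUSH 6   → 6
DUP      → 6 6
POP      → 6
PUSH 12  → 6 12
ADD      → 18
POP      → (empty)
PUSH 2   → 2
NEG      → -2
PUSH 9   → -2 9
DUP      → -2 9 9
ADD      → -2 18
NEG      → -2 -18
PUSH 78  → -2 -18 78
PUSH -57 → -2 -18 78 -57
ADD      → -2 -18 21
ROT      → -18 21 -2
DUP      → -18 21 -2 -2
ADD      → -18 21 -4
NEG      → -18 21 4
ROT      → 21 4 -18
POP      → 21 4
ADD      → 25

25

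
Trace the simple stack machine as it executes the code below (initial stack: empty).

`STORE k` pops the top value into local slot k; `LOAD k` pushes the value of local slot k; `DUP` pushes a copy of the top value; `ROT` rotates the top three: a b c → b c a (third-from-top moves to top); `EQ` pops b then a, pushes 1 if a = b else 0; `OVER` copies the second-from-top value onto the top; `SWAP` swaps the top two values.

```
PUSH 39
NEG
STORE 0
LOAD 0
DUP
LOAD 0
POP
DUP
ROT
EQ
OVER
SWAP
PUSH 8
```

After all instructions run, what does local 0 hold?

-39

PUSH 39 : [39]
NEG     : [-39]
STORE 0 : []
LOAD 0  : [-39]
DUP     : [-39, -39]
LOAD 0  : [-39, -39, -39]
POP     : [-39, -39]
DUP     : [-39, -39, -39]
ROT     : [-39, -39, -39]
EQ      : [-39, 1]
OVER    : [-39, 1, -39]
SWAP    : [-39, -39, 1]
PUSH 8  : [-39, -39, 1, 8]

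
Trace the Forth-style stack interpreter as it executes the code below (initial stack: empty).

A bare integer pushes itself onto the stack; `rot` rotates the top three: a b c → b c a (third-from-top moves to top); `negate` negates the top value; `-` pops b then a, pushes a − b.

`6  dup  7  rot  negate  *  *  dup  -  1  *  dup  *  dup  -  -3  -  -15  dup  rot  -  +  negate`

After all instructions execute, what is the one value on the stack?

33

6       [6]
dup     [6, 6]
7       [6, 6, 7]
rot     [6, 7, 6]
negate  [6, 7, -6]
*       [6, -42]
*       [-252]
dup     [-252, -252]
-       [0]
1       [0, 1]
*       [0]
dup     [0, 0]
*       [0]
dup     [0, 0]
-       [0]
-3      [0, -3]
-       [3]
-15     [3, -15]
dup     [3, -15, -15]
rot     [-15, -15, 3]
-       [-15, -18]
+       [-33]
negate  [33]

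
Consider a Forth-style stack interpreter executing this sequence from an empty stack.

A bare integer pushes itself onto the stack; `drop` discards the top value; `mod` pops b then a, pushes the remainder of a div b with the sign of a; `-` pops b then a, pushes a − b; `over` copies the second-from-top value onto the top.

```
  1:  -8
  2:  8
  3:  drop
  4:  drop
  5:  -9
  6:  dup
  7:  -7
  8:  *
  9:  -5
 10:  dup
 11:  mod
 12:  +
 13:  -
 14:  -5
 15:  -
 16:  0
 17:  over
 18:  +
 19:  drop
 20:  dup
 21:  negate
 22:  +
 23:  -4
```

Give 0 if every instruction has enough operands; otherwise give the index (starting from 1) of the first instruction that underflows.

-8      -8
8       -8 8
drop    -8
drop    (empty)
-9      -9
dup     -9 -9
-7      -9 -9 -7
*       -9 63
-5      -9 63 -5
dup     -9 63 -5 -5
mod     -9 63 0
+       -9 63
-       -72
-5      -72 -5
-       -67
0       -67 0
over    -67 0 -67
+       -67 -67
drop    -67
dup     -67 -67
negate  -67 67
+       0
-4      0 -4

0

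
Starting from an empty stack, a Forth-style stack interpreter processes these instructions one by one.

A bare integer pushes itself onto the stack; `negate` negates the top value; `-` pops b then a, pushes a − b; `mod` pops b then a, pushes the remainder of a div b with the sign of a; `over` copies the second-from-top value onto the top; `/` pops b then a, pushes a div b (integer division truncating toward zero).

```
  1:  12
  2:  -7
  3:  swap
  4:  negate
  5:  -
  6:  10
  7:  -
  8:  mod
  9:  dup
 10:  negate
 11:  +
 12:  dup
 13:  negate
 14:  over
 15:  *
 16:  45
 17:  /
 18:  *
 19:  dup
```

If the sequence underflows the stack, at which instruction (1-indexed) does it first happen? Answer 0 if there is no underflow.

8

12     : [12]
-7     : [12, -7]
swap   : [-7, 12]
negate : [-7, -12]
-      : [5]
10     : [5, 10]
-      : [-5]
mod  — needs 2 operands, stack has 1 → underflow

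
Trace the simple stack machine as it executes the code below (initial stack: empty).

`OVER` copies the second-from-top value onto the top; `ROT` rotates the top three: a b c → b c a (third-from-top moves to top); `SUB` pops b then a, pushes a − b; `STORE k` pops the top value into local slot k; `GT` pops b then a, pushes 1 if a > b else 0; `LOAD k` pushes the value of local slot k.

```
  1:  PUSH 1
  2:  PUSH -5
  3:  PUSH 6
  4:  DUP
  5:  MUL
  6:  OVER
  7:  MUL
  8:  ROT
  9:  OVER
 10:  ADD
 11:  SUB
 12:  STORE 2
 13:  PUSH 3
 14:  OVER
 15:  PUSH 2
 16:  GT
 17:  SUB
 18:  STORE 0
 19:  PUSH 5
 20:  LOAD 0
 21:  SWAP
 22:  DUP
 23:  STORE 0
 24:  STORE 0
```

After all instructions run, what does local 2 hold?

-1

PUSH 1   [1]
PUSH -5  [1, -5]
PUSH 6   [1, -5, 6]
DUP      [1, -5, 6, 6]
MUL      [1, -5, 36]
OVER     [1, -5, 36, -5]
MUL      [1, -5, -180]
ROT      [-5, -180, 1]
OVER     [-5, -180, 1, -180]
ADD      [-5, -180, -179]
SUB      [-5, -1]
STORE 2  [-5]
PUSH 3   [-5, 3]
OVER     [-5, 3, -5]
PUSH 2   [-5, 3, -5, 2]
GT       [-5, 3, 0]
SUB      [-5, 3]
STORE 0  [-5]
PUSH 5   [-5, 5]
LOAD 0   [-5, 5, 3]
SWAP     [-5, 3, 5]
DUP      [-5, 3, 5, 5]
STORE 0  [-5, 3, 5]
STORE 0  [-5, 3]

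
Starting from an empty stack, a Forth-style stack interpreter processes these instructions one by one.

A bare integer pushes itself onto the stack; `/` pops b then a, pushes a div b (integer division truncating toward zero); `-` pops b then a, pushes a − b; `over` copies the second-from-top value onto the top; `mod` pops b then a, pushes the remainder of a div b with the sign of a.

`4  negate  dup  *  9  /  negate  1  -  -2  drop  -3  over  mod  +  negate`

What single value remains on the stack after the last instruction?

3

4       [4]
negate  [-4]
dup     [-4, -4]
*       [16]
9       [16, 9]
/       [1]
negate  [-1]
1       [-1, 1]
-       [-2]
-2      [-2, -2]
drop    [-2]
-3      [-2, -3]
over    [-2, -3, -2]
mod     [-2, -1]
+       [-3]
negate  [3]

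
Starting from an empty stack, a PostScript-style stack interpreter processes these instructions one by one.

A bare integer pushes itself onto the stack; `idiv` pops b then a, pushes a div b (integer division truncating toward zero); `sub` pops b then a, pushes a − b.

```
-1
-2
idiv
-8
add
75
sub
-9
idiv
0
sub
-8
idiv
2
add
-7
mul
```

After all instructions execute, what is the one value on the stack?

-7

-1   -> -1
-2   -> -1 -2
idiv -> 0
-8   -> 0 -8
add  -> -8
75   -> -8 75
sub  -> -83
-9   -> -83 -9
idiv -> 9
0    -> 9 0
sub  -> 9
-8   -> 9 -8
idiv -> -1
2    -> -1 2
add  -> 1
-7   -> 1 -7
mul  -> -7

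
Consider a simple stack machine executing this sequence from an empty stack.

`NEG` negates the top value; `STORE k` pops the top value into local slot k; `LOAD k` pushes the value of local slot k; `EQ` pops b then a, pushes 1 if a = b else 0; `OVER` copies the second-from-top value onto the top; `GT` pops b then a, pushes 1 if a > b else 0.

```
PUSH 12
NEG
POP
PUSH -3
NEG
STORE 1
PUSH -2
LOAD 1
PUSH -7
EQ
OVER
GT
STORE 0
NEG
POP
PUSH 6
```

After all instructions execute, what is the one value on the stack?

PUSH 12  [12]
NEG      [-12]
POP      []
PUSH -3  [-3]
NEG      [3]
STORE 1  []
PUSH -2  [-2]
LOAD 1   [-2, 3]
PUSH -7  [-2, 3, -7]
EQ       [-2, 0]
OVER     [-2, 0, -2]
GT       [-2, 1]
STORE 0  [-2]
NEG      [2]
POP      []
PUSH 6   [6]

6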